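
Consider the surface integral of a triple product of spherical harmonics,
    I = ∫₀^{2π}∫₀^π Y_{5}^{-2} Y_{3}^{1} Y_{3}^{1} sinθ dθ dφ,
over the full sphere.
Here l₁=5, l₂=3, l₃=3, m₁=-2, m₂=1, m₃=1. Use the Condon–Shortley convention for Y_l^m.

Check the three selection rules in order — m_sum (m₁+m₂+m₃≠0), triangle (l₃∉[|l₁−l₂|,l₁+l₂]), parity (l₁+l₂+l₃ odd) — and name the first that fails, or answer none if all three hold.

parity

Σmᵢ = 0  ✓
l₃∈[|l₁−l₂|,l₁+l₂]=[2,8], have l₃=3  ✓
Σlᵢ = 11 ⇒ odd  ✗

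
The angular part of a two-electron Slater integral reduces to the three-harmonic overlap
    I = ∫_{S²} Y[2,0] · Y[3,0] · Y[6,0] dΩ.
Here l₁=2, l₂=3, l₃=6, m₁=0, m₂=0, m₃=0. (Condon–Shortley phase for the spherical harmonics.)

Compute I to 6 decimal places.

0.000000

l₃=6 ∉ [1,5] — triangle fails ⇒ I = 0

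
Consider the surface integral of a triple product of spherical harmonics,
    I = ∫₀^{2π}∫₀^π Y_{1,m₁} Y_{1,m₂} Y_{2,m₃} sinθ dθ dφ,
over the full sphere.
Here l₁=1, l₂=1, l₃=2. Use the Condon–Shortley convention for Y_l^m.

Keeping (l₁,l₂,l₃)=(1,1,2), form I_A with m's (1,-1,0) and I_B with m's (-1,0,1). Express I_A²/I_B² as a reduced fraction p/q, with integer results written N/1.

1/3

Same 1,1,2: normalisation and zero-m 3j drop out of the ratio.
A: Δ: 0! 2! 2! / 5! → 1/30; sum: t=0:+1/4 = 1/4; 3j²(1 1 2; 1 -1 0) = Δ·Π!·Σ² = 1/30  (sign +1)
B: Δ: 0! 2! 2! / 5! → 1/30; sum: t=0:+1/2 = 1/2; 3j²(1 1 2; -1 0 1) = Δ·Π!·Σ² = 1/10  (sign -1)
I_A²/I_B² = (1/30)/(1/10) = 1/3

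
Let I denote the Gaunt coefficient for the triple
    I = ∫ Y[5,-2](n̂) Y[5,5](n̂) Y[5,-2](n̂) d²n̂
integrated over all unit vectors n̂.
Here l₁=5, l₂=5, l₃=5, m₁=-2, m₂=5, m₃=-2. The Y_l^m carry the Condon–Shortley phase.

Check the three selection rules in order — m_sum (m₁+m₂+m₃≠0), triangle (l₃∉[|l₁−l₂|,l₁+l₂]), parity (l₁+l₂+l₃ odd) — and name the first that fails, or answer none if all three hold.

m_sum

Σmᵢ = 1  ✗
l₃∈[|l₁−l₂|,l₁+l₂]=[0,10], have l₃=5
Σlᵢ = 15 ⇒ odd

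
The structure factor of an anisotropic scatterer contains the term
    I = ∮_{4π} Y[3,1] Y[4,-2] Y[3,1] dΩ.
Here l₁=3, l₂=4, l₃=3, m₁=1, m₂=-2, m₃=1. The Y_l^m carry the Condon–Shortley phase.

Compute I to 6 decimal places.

0.162193

m-sum 0 ✓  L=10 even ✓  1≤3≤7 ✓
Π(2lᵢ+1) = 7×9×7 = 441
triangle coeff Δ(3,4,3) = 1/34650
Σ_t [1,3]: t=1:−1/72 t=2:+1/16 t=3:−1/72 = 5/144
(3j)²=2/77 [(3 4 3; 0 0 0)], sign=-1
Σ_t [0,2]: t=0:+1/192 t=1:−1/36 t=2:+1/192 = -5/288
(3j)²=20/693 [(3 4 3; 1 -2 1)], sign=-1
⇒ 4πI² = 40/121
I = (+1)√(40/121/(4π)) = 0.16219310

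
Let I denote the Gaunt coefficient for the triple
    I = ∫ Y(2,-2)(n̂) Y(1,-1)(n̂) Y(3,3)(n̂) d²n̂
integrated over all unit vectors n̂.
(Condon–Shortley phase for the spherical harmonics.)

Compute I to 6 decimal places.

-0.319865

m-sum 0 ✓  L=6 even ✓  1≤3≤3 ✓
Π(2lᵢ+1) = 5×3×7 = 105
triangle coeff Δ(2,1,3) = 1/105
Σ_t [0,0]: t=0:+1/4 = 1/4
(3j)²=3/35 [(2 1 3; 0 0 0)], sign=-1
Σ_t [0,0]: t=0:+1/48 = 1/48
(3j)²=1/7 [(2 1 3; -2 -1 3)], sign=+1
⇒ 4πI² = 9/7
I = (-1)√(9/7/(4π)) = -0.31986543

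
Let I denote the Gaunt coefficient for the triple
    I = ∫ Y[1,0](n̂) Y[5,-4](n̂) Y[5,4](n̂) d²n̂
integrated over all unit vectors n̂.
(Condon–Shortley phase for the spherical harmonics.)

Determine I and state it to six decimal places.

L=11 odd ⇒ parity kills the (l;000) factor ⇒ I = 0

0.000000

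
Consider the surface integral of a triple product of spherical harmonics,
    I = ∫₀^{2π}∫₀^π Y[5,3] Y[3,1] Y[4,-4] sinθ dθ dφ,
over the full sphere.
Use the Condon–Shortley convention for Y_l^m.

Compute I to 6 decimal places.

Rules hold: Σm=0, L=12 even, 2≤4≤8.
N = 11·7·9 = 693
Δ = 4!·6!·2!/13! = 1/180180
Racah Σ t=1..3: t=1:−1/576 t=2:+1/144 t=3:−1/576 = 1/288
⇒ 3j(5 3 4; 0 0 0)² = 20/1001, sgn +1
Racah Σ t=2..2: t=2:+1/5760 = 1/5760
⇒ 3j(5 3 4; 3 1 -4)² = 56/2145, sgn +1
4πI² = N·(3j₀)²·(3jₘ)² = 672/1859
I = +1·√(0.361485/4π) = 0.16960553

0.169606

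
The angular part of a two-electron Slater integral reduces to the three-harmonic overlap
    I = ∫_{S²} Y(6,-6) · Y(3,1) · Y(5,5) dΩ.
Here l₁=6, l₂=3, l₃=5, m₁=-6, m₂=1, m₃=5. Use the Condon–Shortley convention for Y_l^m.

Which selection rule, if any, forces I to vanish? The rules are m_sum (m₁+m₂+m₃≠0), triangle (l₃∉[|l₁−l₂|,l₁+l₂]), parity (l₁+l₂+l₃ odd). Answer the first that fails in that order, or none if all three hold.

none

Σmᵢ = 0  ✓
l₃∈[|l₁−l₂|,l₁+l₂]=[3,9], have l₃=5  ✓
Σlᵢ = 14 ⇒ even  ✓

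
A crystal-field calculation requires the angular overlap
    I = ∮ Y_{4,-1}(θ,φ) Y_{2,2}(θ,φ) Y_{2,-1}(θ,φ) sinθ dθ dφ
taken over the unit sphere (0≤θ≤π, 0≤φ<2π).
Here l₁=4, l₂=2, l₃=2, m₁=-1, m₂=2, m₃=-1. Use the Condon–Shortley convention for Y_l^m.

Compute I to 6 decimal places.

-0.090112

Checks pass: Σm=0; 8 even; l₃=2∈[2,6].
(2·4+1)(2·2+1)(2·2+1) = 225
Δ: 4! 4! 0! / 9! → 1/630
sum: t=2:+1/16 = 1/16
3j²(4 2 2; 0 0 0) = Δ·Π!·Σ² = 2/35  (sign +1)
sum: t=4:+1/144 = 1/144
3j²(4 2 2; -1 2 -1) = Δ·Π!·Σ² = 1/126  (sign -1)
combine: 4πI² = 225·2/35·1/126 = 5/49
take √, sign -1: I = -0.09011188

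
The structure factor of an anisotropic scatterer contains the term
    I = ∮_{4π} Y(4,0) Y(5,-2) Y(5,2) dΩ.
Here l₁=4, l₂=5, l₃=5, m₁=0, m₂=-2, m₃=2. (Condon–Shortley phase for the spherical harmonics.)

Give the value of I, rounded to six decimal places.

-0.021700

Checks pass: Σm=0; 14 even; l₃=5∈[1,9].
(2·4+1)(2·5+1)(2·5+1) = 1089
Δ: 4! 4! 6! / 15! → 1/3153150
sum: t=0:+1/69120 t=1:−1/1728 t=2:+1/576 t=3:−1/1728 t=4:+1/69120 = 7/11520
3j²(4 5 5; 0 0 0) = Δ·Π!·Σ² = 2/143  (sign -1)
sum: t=0:+1/20736 t=1:−1/1728 t=2:+1/1920 t=3:−1/25920 = -1/20736
3j²(4 5 5; 0 -2 2) = Δ·Π!·Σ² = 1/2574  (sign +1)
combine: 4πI² = 1089·2/143·1/2574 = 1/169
take √, sign -1: I = -0.02169960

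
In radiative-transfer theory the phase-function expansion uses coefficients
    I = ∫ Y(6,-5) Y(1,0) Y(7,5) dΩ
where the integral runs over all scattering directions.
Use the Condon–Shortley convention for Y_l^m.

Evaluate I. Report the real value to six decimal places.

m-sum 0 ✓  L=14 even ✓  5≤7≤7 ✓
Π(2lᵢ+1) = 13×3×15 = 585
triangle coeff Δ(6,1,7) = 1/1365
Σ_t [0,0]: t=0:+1/518400 = 1/518400
(3j)²=7/195 [(6 1 7; 0 0 0)], sign=-1
Σ_t [0,0]: t=0:+1/39916800 = 1/39916800
(3j)²=8/455 [(6 1 7; -5 0 5)], sign=+1
⇒ 4πI² = 24/65
I = (-1)√(24/65/(4π)) = -0.17141310

-0.171413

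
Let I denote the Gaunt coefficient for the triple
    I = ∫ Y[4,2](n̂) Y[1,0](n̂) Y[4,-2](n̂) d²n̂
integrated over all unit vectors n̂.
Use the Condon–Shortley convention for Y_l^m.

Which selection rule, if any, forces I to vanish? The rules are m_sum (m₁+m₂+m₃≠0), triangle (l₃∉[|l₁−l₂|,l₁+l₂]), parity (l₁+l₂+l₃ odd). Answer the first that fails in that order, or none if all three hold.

Σmᵢ = 0  ✓
l₃∈[|l₁−l₂|,l₁+l₂]=[3,5], have l₃=4  ✓
Σlᵢ = 9 ⇒ odd  ✗

parity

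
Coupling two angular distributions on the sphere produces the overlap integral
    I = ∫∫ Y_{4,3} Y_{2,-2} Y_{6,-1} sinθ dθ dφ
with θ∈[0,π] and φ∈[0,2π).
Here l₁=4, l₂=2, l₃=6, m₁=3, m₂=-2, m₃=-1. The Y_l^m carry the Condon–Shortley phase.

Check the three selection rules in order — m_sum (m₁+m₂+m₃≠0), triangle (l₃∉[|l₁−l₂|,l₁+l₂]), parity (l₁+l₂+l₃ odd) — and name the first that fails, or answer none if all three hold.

azimuthal sum: 3 − 2 − 1 = 0  ✓
2 ≤ 6 ≤ 6 (triangle on l)  ✓
L = 4 + 2 + 6 = 12 (even)  ✓

none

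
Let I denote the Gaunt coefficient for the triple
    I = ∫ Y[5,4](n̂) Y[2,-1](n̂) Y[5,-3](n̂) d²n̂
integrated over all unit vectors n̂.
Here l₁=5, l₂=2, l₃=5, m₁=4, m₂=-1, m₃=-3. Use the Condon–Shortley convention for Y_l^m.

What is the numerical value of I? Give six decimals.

0.196098

m-sum 0 ✓  L=12 even ✓  3≤5≤7 ✓
Π(2lᵢ+1) = 11×5×11 = 605
triangle coeff Δ(5,2,5) = 1/38610
Σ_t [0,2]: t=0:+1/2880 t=1:−1/576 t=2:+1/2880 = -1/960
(3j)²=10/429 [(5 2 5; 0 0 0)], sign=+1
Σ_t [0,1]: t=0:+1/10080 t=1:−1/80640 = 1/11520
(3j)²=49/1430 [(5 2 5; 4 -1 -3)], sign=+1
⇒ 4πI² = 245/507
I = (+1)√(245/507/(4π)) = 0.19609844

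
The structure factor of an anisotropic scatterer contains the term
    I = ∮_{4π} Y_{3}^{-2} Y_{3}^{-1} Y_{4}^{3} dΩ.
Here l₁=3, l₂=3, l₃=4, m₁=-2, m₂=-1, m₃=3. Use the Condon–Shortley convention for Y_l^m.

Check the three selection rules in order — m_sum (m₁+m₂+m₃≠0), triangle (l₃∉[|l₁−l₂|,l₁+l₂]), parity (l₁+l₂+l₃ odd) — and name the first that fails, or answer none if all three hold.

azimuthal sum: -2 − 1 + 3 = 0  ✓
0 ≤ 4 ≤ 6 (triangle on l)  ✓
L = 3 + 3 + 4 = 10 (even)  ✓

none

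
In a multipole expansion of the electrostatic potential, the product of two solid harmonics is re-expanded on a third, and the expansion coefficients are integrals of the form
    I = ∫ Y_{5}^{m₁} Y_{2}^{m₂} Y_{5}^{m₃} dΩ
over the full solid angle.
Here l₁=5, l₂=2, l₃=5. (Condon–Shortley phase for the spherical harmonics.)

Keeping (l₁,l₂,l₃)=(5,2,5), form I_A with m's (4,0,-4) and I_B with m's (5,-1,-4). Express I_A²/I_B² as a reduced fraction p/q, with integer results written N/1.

Shared (l₁,l₂,l₃)=(5,2,5): N and (l;000)² cancel in I_A²/I_B².
A: Δ = 2!·8!·2!/13! = 1/38610; Racah Σ t=0..1: t=0:+1/20160 t=1:−1/40320 = 1/40320; ⇒ 3j(5 2 5; 4 0 -4)² = 6/715, sgn -1
B: Δ = 2!·8!·2!/13! = 1/38610; Racah Σ t=0..0: t=0:+1/80640 = 1/80640; ⇒ 3j(5 2 5; 5 -1 -4)² = 9/286, sgn -1
I_A²/I_B² = (6/715)/(9/286) = 4/15

4/15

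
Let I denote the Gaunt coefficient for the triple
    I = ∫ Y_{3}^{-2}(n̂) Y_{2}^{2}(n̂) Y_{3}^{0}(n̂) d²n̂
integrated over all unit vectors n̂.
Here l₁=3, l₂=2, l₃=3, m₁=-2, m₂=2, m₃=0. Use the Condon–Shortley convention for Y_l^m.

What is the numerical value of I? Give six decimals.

Checks pass: Σm=0; 8 even; l₃=3∈[1,5].
(2·3+1)(2·2+1)(2·3+1) = 245
Δ: 2! 4! 2! / 9! → 1/3780
sum: t=0:+1/24 t=1:−1/4 t=2:+1/24 = -1/6
3j²(3 2 3; 0 0 0) = Δ·Π!·Σ² = 4/105  (sign +1)
sum: t=2:+1/24 = 1/24
3j²(3 2 3; -2 2 0) = Δ·Π!·Σ² = 1/21  (sign -1)
combine: 4πI² = 245·4/105·1/21 = 4/9
take √, sign -1: I = -0.18806319

-0.188063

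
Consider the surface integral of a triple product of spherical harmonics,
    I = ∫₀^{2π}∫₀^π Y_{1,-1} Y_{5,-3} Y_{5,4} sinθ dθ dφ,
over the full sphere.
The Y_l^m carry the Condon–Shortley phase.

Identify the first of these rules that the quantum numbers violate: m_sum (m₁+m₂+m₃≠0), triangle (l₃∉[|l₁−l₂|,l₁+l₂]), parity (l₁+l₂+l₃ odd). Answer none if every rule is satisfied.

parity

m₁+m₂+m₃ = -1 − 3 + 4 = 0  ✓
triangle: |1−5|=4 ≤ l₃=5 ≤ 1+5=6  ✓
parity: l₁+l₂+l₃ = 11 is odd  ✗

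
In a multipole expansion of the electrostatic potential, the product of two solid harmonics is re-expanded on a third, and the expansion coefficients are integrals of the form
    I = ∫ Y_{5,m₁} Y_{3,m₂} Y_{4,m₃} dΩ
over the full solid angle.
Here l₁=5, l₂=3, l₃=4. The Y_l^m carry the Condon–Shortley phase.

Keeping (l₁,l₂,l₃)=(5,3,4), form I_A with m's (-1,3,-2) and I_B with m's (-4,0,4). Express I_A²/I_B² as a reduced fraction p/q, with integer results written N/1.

Same 5,3,4: normalisation and zero-m 3j drop out of the ratio.
A: Δ: 4! 6! 2! / 13! → 1/180180; sum: t=4:+1/2304 = 1/2304; 3j²(5 3 4; -1 3 -2) = Δ·Π!·Σ² = 75/4004  (sign +1)
B: Δ: 4! 6! 2! / 13! → 1/180180; sum: t=3:−1/8640 = -1/8640; 3j²(5 3 4; -4 0 4) = Δ·Π!·Σ² = 28/715  (sign -1)
I_A²/I_B² = (75/4004)/(28/715) = 375/784

375/784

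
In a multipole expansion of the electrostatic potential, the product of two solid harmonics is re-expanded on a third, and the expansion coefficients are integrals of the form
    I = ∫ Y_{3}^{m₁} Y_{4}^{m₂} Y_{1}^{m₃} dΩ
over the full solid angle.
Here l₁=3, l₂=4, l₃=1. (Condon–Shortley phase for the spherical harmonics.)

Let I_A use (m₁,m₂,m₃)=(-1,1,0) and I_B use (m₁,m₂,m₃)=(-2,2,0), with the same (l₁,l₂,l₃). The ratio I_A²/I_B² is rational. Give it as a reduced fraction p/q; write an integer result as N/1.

5/4

Shared (l₁,l₂,l₃)=(3,4,1): N and (l;000)² cancel in I_A²/I_B².
A: Δ = 6!·0!·2!/9! = 1/252; Racah Σ t=4..4: t=4:+1/48 = 1/48; ⇒ 3j(3 4 1; -1 1 0)² = 5/84, sgn -1
B: Δ = 6!·0!·2!/9! = 1/252; Racah Σ t=5..5: t=5:−1/120 = -1/120; ⇒ 3j(3 4 1; -2 2 0)² = 1/21, sgn +1
I_A²/I_B² = (5/84)/(1/21) = 5/4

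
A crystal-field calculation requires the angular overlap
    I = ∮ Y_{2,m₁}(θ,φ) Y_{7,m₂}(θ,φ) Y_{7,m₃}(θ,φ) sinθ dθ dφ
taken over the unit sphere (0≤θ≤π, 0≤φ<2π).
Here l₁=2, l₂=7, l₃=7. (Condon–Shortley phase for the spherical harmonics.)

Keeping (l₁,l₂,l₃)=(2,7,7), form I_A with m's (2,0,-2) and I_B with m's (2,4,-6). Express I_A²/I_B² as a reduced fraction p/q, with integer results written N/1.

Shared (l₁,l₂,l₃)=(2,7,7): N and (l;000)² cancel in I_A²/I_B².
A: Δ = 2!·2!·12!/17! = 1/185640; Racah Σ t=0..0: t=0:+1/2419200 = 1/2419200; ⇒ 3j(2 7 7; 2 0 -2)² = 27/1105, sgn -1
B: Δ = 2!·2!·12!/17! = 1/185640; Racah Σ t=0..0: t=0:+1/159667200 = 1/159667200; ⇒ 3j(2 7 7; 2 4 -6)² = 9/1190, sgn -1
I_A²/I_B² = (27/1105)/(9/1190) = 42/13

42/13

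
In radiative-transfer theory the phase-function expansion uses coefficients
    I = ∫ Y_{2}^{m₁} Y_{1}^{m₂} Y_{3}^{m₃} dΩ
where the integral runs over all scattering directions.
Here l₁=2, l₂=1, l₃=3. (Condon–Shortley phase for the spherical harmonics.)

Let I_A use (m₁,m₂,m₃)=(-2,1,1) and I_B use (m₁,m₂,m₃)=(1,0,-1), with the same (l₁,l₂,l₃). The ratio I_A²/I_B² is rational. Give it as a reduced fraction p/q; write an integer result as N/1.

Same 2,1,3: normalisation and zero-m 3j drop out of the ratio.
A: Δ: 0! 4! 2! / 7! → 1/105; sum: t=0:+1/48 = 1/48; 3j²(2 1 3; -2 1 1) = Δ·Π!·Σ² = 1/105  (sign +1)
B: Δ: 0! 4! 2! / 7! → 1/105; sum: t=0:+1/6 = 1/6; 3j²(2 1 3; 1 0 -1) = Δ·Π!·Σ² = 8/105  (sign +1)
I_A²/I_B² = (1/105)/(8/105) = 1/8

1/8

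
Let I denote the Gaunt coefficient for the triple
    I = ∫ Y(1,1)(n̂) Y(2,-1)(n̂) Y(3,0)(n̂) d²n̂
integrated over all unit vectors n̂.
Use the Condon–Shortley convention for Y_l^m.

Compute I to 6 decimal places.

Rules hold: Σm=0, L=6 even, 1≤3≤3.
N = 3·5·7 = 105
Δ = 0!·2!·4!/7! = 1/105
Racah Σ t=0..0: t=0:+1/4 = 1/4
⇒ 3j(1 2 3; 0 0 0)² = 3/35, sgn -1
Racah Σ t=0..0: t=0:+1/12 = 1/12
⇒ 3j(1 2 3; 1 -1 0)² = 1/35, sgn -1
4πI² = N·(3j₀)²·(3jₘ)² = 9/35
I = +1·√(0.257143/4π) = 0.14304817

0.143048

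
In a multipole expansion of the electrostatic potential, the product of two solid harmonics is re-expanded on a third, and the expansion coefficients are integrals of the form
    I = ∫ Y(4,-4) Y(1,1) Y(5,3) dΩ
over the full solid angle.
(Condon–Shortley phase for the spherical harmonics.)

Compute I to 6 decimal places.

Rules hold: Σm=0, L=10 even, 3≤5≤5.
N = 9·3·11 = 297
Δ = 0!·8!·2!/11! = 1/495
Racah Σ t=0..0: t=0:+1/576 = 1/576
⇒ 3j(4 1 5; 0 0 0)² = 5/99, sgn -1
Racah Σ t=0..0: t=0:+1/80640 = 1/80640
⇒ 3j(4 1 5; -4 1 3)² = 1/495, sgn +1
4πI² = N·(3j₀)²·(3jₘ)² = 1/33
I = -1·√(0.030303/4π) = -0.04910640

-0.049106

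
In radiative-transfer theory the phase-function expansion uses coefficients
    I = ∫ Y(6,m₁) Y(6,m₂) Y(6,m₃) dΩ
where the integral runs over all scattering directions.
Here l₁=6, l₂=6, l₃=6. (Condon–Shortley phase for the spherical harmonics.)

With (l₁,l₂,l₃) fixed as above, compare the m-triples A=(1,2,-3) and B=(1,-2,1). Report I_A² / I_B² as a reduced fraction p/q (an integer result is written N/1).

l's match ⇒ only the (l;m) 3-j factors differ between A and B.
A: triangle coeff Δ(6,6,6) = 1/325909584; Σ_t [2,5]: t=2:+1/1244160 t=3:−1/207360 t=4:+1/276480 t=5:−1/3110400 = -1/1382400; (3j)²=189/92378 [(6 6 6; 1 2 -3)], sign=+1
B: triangle coeff Δ(6,6,6) = 1/325909584; Σ_t [0,4]: t=0:+1/4147200 t=1:−1/207360 t=2:+1/82944 t=3:−1/207360 t=4:+1/4147200 = 1/345600; (3j)²=420/46189 [(6 6 6; 1 -2 1)], sign=-1
I_A²/I_B² = (189/92378)/(420/46189) = 9/40

9/40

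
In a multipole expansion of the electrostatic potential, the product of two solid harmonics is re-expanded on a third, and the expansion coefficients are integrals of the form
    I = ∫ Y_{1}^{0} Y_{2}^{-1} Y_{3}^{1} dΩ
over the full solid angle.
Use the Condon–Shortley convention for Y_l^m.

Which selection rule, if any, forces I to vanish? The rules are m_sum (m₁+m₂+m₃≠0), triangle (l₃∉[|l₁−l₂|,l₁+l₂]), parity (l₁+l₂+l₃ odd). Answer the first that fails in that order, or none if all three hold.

none

m₁+m₂+m₃ = 0 − 1 + 1 = 0  ✓
triangle: |1−2|=1 ≤ l₃=3 ≤ 1+2=3  ✓
parity: l₁+l₂+l₃ = 6 is even  ✓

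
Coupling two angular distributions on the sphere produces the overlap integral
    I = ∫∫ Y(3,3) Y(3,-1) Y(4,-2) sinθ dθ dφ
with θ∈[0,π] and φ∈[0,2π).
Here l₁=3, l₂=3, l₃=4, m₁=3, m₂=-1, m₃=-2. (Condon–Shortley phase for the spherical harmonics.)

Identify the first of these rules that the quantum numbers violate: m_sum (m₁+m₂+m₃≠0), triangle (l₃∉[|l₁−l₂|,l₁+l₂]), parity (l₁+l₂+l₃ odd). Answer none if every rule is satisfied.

azimuthal sum: 3 − 1 − 2 = 0  ✓
0 ≤ 4 ≤ 6 (triangle on l)  ✓
L = 3 + 3 + 4 = 10 (even)  ✓

none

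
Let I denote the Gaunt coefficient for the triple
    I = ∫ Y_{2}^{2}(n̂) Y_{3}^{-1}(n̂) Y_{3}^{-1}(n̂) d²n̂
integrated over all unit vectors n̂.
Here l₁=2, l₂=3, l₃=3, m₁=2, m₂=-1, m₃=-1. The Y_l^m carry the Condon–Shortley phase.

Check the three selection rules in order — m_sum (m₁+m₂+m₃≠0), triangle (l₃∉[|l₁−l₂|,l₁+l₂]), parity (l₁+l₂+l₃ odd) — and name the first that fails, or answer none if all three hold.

Σmᵢ = 0  ✓
l₃∈[|l₁−l₂|,l₁+l₂]=[1,5], have l₃=3  ✓
Σlᵢ = 8 ⇒ even  ✓

none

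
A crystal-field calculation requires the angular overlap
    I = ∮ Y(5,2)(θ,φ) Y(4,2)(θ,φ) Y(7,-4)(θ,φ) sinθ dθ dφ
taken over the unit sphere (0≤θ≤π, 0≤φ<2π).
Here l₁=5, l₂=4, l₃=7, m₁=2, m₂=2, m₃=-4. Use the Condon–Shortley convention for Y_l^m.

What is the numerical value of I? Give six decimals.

Checks pass: Σm=0; 16 even; l₃=7∈[1,9].
(2·5+1)(2·4+1)(2·7+1) = 1485
Δ: 2! 8! 6! / 17! → 1/6126120
sum: t=0:+1/69120 t=1:−1/20736 t=2:+1/69120 = -1/51840
3j²(5 4 7; 0 0 0) = Δ·Π!·Σ² = 280/21879  (sign +1)
sum: t=0:+1/1036800 t=1:−1/172800 t=2:+1/483840 = -1/362880
3j²(5 4 7; 2 2 -4) = Δ·Π!·Σ² = 20/1547  (sign +1)
combine: 4πI² = 1485·280/21879·20/1547 = 12000/48841
take √, sign +1: I = 0.13982777

0.139828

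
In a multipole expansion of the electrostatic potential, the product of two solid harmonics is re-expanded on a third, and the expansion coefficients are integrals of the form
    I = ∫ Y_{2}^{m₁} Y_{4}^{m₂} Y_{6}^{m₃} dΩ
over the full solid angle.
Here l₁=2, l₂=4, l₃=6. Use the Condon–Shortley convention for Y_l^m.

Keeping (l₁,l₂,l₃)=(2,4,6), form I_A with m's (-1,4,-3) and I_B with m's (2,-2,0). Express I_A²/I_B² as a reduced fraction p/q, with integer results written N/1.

l's match ⇒ only the (l;m) 3-j factors differ between A and B.
A: triangle coeff Δ(2,4,6) = 1/6435; Σ_t [0,0]: t=0:+1/241920 = 1/241920; (3j)²=1/715 [(2 4 6; -1 4 -3)], sign=-1
B: triangle coeff Δ(2,4,6) = 1/6435; Σ_t [0,0]: t=0:+1/34560 = 1/34560; (3j)²=1/429 [(2 4 6; 2 -2 0)], sign=+1
I_A²/I_B² = (1/715)/(1/429) = 3/5

3/5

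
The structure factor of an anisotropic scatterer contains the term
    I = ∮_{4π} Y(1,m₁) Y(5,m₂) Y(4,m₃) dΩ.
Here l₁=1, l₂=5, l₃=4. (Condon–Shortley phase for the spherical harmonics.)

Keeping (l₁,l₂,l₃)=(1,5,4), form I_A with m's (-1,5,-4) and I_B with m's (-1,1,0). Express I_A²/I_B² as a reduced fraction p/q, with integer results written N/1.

Shared (l₁,l₂,l₃)=(1,5,4): N and (l;000)² cancel in I_A²/I_B².
A: Δ = 2!·0!·8!/11! = 1/495; Racah Σ t=2..2: t=2:+1/80640 = 1/80640; ⇒ 3j(1 5 4; -1 5 -4)² = 1/11, sgn +1
B: Δ = 2!·0!·8!/11! = 1/495; Racah Σ t=2..2: t=2:+1/1152 = 1/1152; ⇒ 3j(1 5 4; -1 1 0)² = 1/33, sgn +1
I_A²/I_B² = (1/11)/(1/33) = 3/1

3/1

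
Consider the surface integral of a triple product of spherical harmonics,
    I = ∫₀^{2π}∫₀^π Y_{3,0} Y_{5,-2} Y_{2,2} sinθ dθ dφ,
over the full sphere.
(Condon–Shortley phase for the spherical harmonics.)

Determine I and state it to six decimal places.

Rules hold: Σm=0, L=10 even, 2≤2≤8.
N = 7·11·5 = 385
Δ = 6!·0!·4!/11! = 1/2310
Racah Σ t=3..3: t=3:−1/144 = -1/144
⇒ 3j(3 5 2; 0 0 0)² = 10/231, sgn -1
Racah Σ t=3..3: t=3:−1/864 = -1/864
⇒ 3j(3 5 2; 0 -2 2)² = 1/66, sgn -1
4πI² = N·(3j₀)²·(3jₘ)² = 25/99
I = +1·√(0.252525/4π) = 0.14175797

0.141758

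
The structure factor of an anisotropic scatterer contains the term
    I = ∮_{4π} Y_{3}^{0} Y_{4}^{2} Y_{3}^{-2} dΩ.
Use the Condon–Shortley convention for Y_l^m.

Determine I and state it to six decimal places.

-0.044418

Rules hold: Σm=0, L=10 even, 1≤3≤7.
N = 7·9·7 = 441
Δ = 4!·2!·4!/11! = 1/34650
Racah Σ t=1..3: t=1:−1/72 t=2:+1/16 t=3:−1/72 = 5/144
⇒ 3j(3 4 3; 0 0 0)² = 2/77, sgn -1
Racah Σ t=2..3: t=2:+1/96 t=3:−1/72 = -1/288
⇒ 3j(3 4 3; 0 2 -2)² = 1/462, sgn +1
4πI² = N·(3j₀)²·(3jₘ)² = 3/121
I = -1·√(0.0247934/4π) = -0.04441841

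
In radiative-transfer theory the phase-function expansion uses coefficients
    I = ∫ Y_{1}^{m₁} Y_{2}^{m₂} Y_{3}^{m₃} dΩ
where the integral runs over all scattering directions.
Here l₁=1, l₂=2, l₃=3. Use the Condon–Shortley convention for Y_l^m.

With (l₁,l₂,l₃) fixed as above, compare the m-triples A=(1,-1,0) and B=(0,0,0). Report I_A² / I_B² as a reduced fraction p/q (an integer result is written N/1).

Shared (l₁,l₂,l₃)=(1,2,3): N and (l;000)² cancel in I_A²/I_B².
A: Δ = 0!·2!·4!/7! = 1/105; Racah Σ t=0..0: t=0:+1/12 = 1/12; ⇒ 3j(1 2 3; 1 -1 0)² = 1/35, sgn -1
B: Δ = 0!·2!·4!/7! = 1/105; Racah Σ t=0..0: t=0:+1/4 = 1/4; ⇒ 3j(1 2 3; 0 0 0)² = 3/35, sgn -1
I_A²/I_B² = (1/35)/(3/35) = 1/3

1/3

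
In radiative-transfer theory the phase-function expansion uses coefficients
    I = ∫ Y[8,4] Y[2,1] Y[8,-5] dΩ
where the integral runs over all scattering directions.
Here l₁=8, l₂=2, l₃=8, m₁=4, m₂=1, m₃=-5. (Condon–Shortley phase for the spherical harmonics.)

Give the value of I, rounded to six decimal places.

Checks pass: Σm=0; 18 even; l₃=8∈[6,10].
(2·8+1)(2·2+1)(2·8+1) = 1445
Δ: 2! 14! 2! / 19! → 1/348840
sum: t=0:+1/116121600 t=1:−1/25401600 t=2:+1/116121600 = -1/45158400
3j²(8 2 8; 0 0 0) = Δ·Π!·Σ² = 24/1615  (sign -1)
sum: t=1:−1/479001600 t=2:+1/1916006400 = -1/638668800
3j²(8 2 8; 4 1 -5) = Δ·Π!·Σ² = 117/6460  (sign +1)
combine: 4πI² = 1445·24/1615·117/6460 = 702/1805
take √, sign -1: I = -0.17592397

-0.175924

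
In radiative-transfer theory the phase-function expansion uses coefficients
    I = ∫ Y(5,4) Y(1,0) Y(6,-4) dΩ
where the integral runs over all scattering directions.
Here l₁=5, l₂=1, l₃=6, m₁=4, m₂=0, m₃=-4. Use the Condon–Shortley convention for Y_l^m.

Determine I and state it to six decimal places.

0.182727

m-sum 0 ✓  L=12 even ✓  4≤6≤6 ✓
Π(2lᵢ+1) = 11×3×13 = 429
triangle coeff Δ(5,1,6) = 1/858
Σ_t [0,0]: t=0:+1/14400 = 1/14400
(3j)²=6/143 [(5 1 6; 0 0 0)], sign=+1
Σ_t [0,0]: t=0:+1/362880 = 1/362880
(3j)²=10/429 [(5 1 6; 4 0 -4)], sign=+1
⇒ 4πI² = 60/143
I = (+1)√(60/143/(4π)) = 0.18272698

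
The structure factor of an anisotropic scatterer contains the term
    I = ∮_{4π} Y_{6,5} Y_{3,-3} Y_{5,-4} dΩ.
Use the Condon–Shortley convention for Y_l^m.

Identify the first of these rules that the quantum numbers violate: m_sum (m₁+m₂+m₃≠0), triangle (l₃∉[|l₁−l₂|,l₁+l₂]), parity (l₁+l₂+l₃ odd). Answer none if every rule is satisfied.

m_sum

Σmᵢ = -2  ✗
l₃∈[|l₁−l₂|,l₁+l₂]=[3,9], have l₃=5
Σlᵢ = 14 ⇒ even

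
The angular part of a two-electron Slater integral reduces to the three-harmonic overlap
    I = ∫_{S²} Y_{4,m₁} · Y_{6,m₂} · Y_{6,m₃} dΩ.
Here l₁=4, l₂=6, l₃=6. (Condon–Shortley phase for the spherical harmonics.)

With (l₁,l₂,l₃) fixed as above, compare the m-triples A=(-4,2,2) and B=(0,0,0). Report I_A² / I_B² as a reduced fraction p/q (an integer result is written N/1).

35/18

l's match ⇒ only the (l;m) 3-j factors differ between A and B.
A: triangle coeff Δ(4,6,6) = 1/15315300; Σ_t [4,4]: t=4:+1/331776 = 1/331776; (3j)²=490/21879 [(4 6 6; -4 2 2)], sign=+1
B: triangle coeff Δ(4,6,6) = 1/15315300; Σ_t [0,4]: t=0:+1/829440 t=1:−1/25920 t=2:+1/9216 t=3:−1/25920 t=4:+1/829440 = 7/207360; (3j)²=28/2431 [(4 6 6; 0 0 0)], sign=+1
I_A²/I_B² = (490/21879)/(28/2431) = 35/18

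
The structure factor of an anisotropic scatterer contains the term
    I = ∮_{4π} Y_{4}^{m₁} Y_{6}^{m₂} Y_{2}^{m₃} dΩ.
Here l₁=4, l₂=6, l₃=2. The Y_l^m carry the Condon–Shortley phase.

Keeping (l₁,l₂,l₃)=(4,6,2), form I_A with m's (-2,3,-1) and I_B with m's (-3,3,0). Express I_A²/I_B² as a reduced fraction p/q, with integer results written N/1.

7/3

Same 4,6,2: normalisation and zero-m 3j drop out of the ratio.
A: Δ: 8! 0! 4! / 13! → 1/6435; sum: t=6:+1/8640 = 1/8640; 3j²(4 6 2; -2 3 -1) = Δ·Π!·Σ² = 28/715  (sign -1)
B: Δ: 8! 0! 4! / 13! → 1/6435; sum: t=7:−1/20160 = -1/20160; 3j²(4 6 2; -3 3 0) = Δ·Π!·Σ² = 12/715  (sign -1)
I_A²/I_B² = (28/715)/(12/715) = 7/3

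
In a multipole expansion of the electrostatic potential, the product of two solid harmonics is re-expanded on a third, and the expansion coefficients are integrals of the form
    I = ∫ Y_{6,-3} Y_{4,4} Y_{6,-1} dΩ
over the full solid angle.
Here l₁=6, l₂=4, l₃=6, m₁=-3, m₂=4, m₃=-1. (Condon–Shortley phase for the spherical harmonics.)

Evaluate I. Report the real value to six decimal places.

-0.167630

Rules hold: Σm=0, L=16 even, 2≤6≤10.
N = 13·9·13 = 1521
Δ = 4!·8!·4!/17! = 1/15315300
Racah Σ t=0..4: t=0:+1/829440 t=1:−1/25920 t=2:+1/9216 t=3:−1/25920 t=4:+1/829440 = 7/207360
⇒ 3j(6 4 6; 0 0 0)² = 28/2431, sgn +1
Racah Σ t=4..4: t=4:+1/414720 = 1/414720
⇒ 3j(6 4 6; -3 4 -1)² = 49/2431, sgn -1
4πI² = N·(3j₀)²·(3jₘ)² = 12348/34969
I = -1·√(0.353113/4π) = -0.16763001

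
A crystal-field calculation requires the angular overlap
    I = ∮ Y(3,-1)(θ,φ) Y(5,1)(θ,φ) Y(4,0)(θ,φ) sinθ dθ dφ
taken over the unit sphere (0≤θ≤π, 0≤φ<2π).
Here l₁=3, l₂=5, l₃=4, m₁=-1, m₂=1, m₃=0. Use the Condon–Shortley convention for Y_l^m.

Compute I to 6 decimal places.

Checks pass: Σm=0; 12 even; l₃=4∈[2,8].
(2·3+1)(2·5+1)(2·4+1) = 693
Δ: 4! 2! 6! / 13! → 1/180180
sum: t=1:−1/576 t=2:+1/144 t=3:−1/576 = 1/288
3j²(3 5 4; 0 0 0) = Δ·Π!·Σ² = 20/1001  (sign +1)
sum: t=2:+1/384 t=3:−1/216 t=4:+1/2304 = -11/6912
3j²(3 5 4; -1 1 0) = Δ·Π!·Σ² = 11/1638  (sign -1)
combine: 4πI² = 693·20/1001·11/1638 = 110/1183
take √, sign -1: I = -0.08601992

-0.086020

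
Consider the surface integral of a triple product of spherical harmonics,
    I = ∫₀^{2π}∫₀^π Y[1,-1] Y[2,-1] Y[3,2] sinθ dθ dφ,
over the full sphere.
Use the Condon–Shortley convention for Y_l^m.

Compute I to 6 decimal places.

0.261169

Rules hold: Σm=0, L=6 even, 1≤3≤3.
N = 3·5·7 = 105
Δ = 0!·2!·4!/7! = 1/105
Racah Σ t=0..0: t=0:+1/4 = 1/4
⇒ 3j(1 2 3; 0 0 0)² = 3/35, sgn -1
Racah Σ t=0..0: t=0:+1/12 = 1/12
⇒ 3j(1 2 3; -1 -1 2)² = 2/21, sgn -1
4πI² = N·(3j₀)²·(3jₘ)² = 6/7
I = +1·√(0.857143/4π) = 0.26116903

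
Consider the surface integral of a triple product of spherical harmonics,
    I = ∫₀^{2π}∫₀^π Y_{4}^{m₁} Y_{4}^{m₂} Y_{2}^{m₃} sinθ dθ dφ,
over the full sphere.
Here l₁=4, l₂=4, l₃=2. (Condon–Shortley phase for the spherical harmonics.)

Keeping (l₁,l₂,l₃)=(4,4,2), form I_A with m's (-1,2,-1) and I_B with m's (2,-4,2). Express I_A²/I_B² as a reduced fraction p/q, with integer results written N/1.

Same 4,4,2: normalisation and zero-m 3j drop out of the ratio.
A: Δ: 6! 2! 2! / 11! → 1/13860; sum: t=4:+1/96 t=5:−1/240 = 1/160; 3j²(4 4 2; -1 2 -1) = Δ·Π!·Σ² = 27/1540  (sign -1)
B: Δ: 6! 2! 2! / 11! → 1/13860; sum: t=0:+1/2880 = 1/2880; 3j²(4 4 2; 2 -4 2) = Δ·Π!·Σ² = 2/165  (sign +1)
I_A²/I_B² = (27/1540)/(2/165) = 81/56

81/56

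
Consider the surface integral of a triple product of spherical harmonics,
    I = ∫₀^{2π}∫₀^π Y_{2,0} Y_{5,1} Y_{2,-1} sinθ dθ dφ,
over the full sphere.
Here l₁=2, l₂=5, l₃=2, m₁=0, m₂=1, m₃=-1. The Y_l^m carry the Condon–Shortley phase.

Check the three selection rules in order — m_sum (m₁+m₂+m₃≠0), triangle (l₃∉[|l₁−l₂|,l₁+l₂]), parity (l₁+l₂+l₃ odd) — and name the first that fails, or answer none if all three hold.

m₁+m₂+m₃ = 0 + 1 − 1 = 0  ✓
triangle: |2−5|=3 ≤ l₃=2 ≤ 2+5=7  ✗
parity: l₁+l₂+l₃ = 9 is odd

triangle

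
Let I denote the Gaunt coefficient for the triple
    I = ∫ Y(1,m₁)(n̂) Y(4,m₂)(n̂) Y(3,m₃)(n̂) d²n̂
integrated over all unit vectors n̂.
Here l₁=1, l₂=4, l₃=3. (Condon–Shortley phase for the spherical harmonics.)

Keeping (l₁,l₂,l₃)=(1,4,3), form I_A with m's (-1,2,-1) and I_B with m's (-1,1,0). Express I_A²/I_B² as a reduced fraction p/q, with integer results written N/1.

Shared (l₁,l₂,l₃)=(1,4,3): N and (l;000)² cancel in I_A²/I_B².
A: Δ = 2!·0!·6!/9! = 1/252; Racah Σ t=2..2: t=2:+1/96 = 1/96; ⇒ 3j(1 4 3; -1 2 -1)² = 5/84, sgn +1
B: Δ = 2!·0!·6!/9! = 1/252; Racah Σ t=2..2: t=2:+1/72 = 1/72; ⇒ 3j(1 4 3; -1 1 0)² = 5/126, sgn -1
I_A²/I_B² = (5/84)/(5/126) = 3/2

3/2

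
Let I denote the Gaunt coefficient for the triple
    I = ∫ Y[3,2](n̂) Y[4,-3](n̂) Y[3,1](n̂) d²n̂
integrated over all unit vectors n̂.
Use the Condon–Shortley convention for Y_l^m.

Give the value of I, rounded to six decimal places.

Rules hold: Σm=0, L=10 even, 1≤3≤7.
N = 7·9·7 = 441
Δ = 4!·2!·4!/11! = 1/34650
Racah Σ t=1..3: t=1:−1/72 t=2:+1/16 t=3:−1/72 = 5/144
⇒ 3j(3 4 3; 0 0 0)² = 2/77, sgn -1
Racah Σ t=0..1: t=0:+1/144 t=1:−1/288 = 1/288
⇒ 3j(3 4 3; 2 -3 1)² = 1/99, sgn +1
4πI² = N·(3j₀)²·(3jₘ)² = 14/121
I = -1·√(0.115702/4π) = -0.09595473

-0.095955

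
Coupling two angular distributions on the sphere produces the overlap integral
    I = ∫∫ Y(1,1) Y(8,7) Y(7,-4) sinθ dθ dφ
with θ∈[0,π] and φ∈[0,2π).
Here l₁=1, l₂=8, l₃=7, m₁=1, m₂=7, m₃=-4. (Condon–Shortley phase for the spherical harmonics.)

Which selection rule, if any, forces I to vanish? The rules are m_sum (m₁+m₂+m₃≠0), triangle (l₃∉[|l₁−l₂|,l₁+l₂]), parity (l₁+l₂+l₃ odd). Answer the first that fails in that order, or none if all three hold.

Σmᵢ = 4  ✗
l₃∈[|l₁−l₂|,l₁+l₂]=[7,9], have l₃=7
Σlᵢ = 16 ⇒ even

m_sum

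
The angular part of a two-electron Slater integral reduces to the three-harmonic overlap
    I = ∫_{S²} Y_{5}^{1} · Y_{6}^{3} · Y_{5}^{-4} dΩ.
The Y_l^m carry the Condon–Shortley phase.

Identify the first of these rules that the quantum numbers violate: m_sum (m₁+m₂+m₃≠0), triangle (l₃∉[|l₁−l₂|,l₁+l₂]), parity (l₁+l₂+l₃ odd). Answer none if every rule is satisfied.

none

Σmᵢ = 0  ✓
l₃∈[|l₁−l₂|,l₁+l₂]=[1,11], have l₃=5  ✓
Σlᵢ = 16 ⇒ even  ✓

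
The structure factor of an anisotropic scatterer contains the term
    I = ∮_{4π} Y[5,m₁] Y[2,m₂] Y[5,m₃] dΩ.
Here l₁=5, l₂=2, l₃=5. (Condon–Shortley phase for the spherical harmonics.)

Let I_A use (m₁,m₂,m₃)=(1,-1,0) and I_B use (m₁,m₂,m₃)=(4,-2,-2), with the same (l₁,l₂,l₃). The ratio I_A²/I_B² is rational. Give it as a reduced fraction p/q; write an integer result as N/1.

l's match ⇒ only the (l;m) 3-j factors differ between A and B.
A: triangle coeff Δ(5,2,5) = 1/38610; Σ_t [0,1]: t=0:+1/1152 t=1:−1/1440 = 1/5760; (3j)²=1/858 [(5 2 5; 1 -1 0)], sign=-1
B: triangle coeff Δ(5,2,5) = 1/38610; Σ_t [0,0]: t=0:+1/20160 = 1/20160; (3j)²=12/715 [(5 2 5; 4 -2 -2)], sign=-1
I_A²/I_B² = (1/858)/(12/715) = 5/72

5/72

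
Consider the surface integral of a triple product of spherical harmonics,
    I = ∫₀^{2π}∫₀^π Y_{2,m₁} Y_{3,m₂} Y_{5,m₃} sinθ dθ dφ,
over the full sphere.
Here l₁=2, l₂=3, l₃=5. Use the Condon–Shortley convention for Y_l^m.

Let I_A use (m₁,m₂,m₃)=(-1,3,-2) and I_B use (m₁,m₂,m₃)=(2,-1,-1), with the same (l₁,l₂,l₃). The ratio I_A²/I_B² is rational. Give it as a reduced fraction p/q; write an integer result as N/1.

l's match ⇒ only the (l;m) 3-j factors differ between A and B.
A: triangle coeff Δ(2,3,5) = 1/2310; Σ_t [0,0]: t=0:+1/4320 = 1/4320; (3j)²=1/330 [(2 3 5; -1 3 -2)], sign=-1
B: triangle coeff Δ(2,3,5) = 1/2310; Σ_t [0,0]: t=0:+1/1152 = 1/1152; (3j)²=1/154 [(2 3 5; 2 -1 -1)], sign=+1
I_A²/I_B² = (1/330)/(1/154) = 7/15

7/15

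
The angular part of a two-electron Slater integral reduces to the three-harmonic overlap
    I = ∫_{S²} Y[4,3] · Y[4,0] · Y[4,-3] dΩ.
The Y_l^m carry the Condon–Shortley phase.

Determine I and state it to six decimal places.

Rules hold: Σm=0, L=12 even, 0≤4≤8.
N = 9·9·9 = 729
Δ = 4!·4!·4!/13! = 1/450450
Racah Σ t=0..4: t=0:+1/13824 t=1:−1/216 t=2:+1/64 t=3:−1/216 t=4:+1/13824 = 5/768
⇒ 3j(4 4 4; 0 0 0)² = 18/1001, sgn +1
Racah Σ t=0..1: t=0:+1/3456 t=1:−1/864 = -1/1152
⇒ 3j(4 4 4; 3 0 -3)² = 7/286, sgn +1
4πI² = N·(3j₀)²·(3jₘ)² = 6561/20449
I = +1·√(0.320847/4π) = 0.15978796

0.159788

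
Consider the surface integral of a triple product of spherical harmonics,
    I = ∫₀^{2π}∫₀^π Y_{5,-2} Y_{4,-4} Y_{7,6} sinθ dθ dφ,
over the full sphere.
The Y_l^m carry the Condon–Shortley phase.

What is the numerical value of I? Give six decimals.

-0.188638

Checks pass: Σm=0; 16 even; l₃=7∈[1,9].
(2·5+1)(2·4+1)(2·7+1) = 1485
Δ: 2! 8! 6! / 17! → 1/6126120
sum: t=0:+1/69120 t=1:−1/20736 t=2:+1/69120 = -1/51840
3j²(5 4 7; 0 0 0) = Δ·Π!·Σ² = 280/21879  (sign +1)
sum: t=0:+1/7257600 = 1/7257600
3j²(5 4 7; -2 -4 6) = Δ·Π!·Σ² = 2/85  (sign -1)
combine: 4πI² = 1485·280/21879·2/85 = 1680/3757
take √, sign -1: I = -0.18863797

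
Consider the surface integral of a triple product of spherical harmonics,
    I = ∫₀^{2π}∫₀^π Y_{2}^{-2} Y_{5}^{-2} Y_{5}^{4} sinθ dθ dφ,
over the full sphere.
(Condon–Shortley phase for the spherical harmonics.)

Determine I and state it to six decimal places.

-0.137240

Checks pass: Σm=0; 12 even; l₃=5∈[3,7].
(2·2+1)(2·5+1)(2·5+1) = 605
Δ: 2! 2! 8! / 13! → 1/38610
sum: t=0:+1/2880 t=1:−1/576 t=2:+1/2880 = -1/960
3j²(2 5 5; 0 0 0) = Δ·Π!·Σ² = 10/429  (sign +1)
sum: t=2:+1/20160 = 1/20160
3j²(2 5 5; -2 -2 4) = Δ·Π!·Σ² = 12/715  (sign -1)
combine: 4πI² = 605·10/429·12/715 = 40/169
take √, sign -1: I = -0.13724032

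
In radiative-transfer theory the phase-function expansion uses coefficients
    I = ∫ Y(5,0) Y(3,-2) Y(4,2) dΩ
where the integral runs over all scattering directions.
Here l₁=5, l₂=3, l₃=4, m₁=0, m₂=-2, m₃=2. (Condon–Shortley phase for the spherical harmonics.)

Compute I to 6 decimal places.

-0.171327

Checks pass: Σm=0; 12 even; l₃=4∈[2,8].
(2·5+1)(2·3+1)(2·4+1) = 693
Δ: 4! 6! 2! / 13! → 1/180180
sum: t=1:−1/576 t=2:+1/144 t=3:−1/576 = 1/288
3j²(5 3 4; 0 0 0) = Δ·Π!·Σ² = 20/1001  (sign +1)
sum: t=0:+1/2880 t=1:−1/576 = -1/720
3j²(5 3 4; 0 -2 2) = Δ·Π!·Σ² = 80/3003  (sign -1)
combine: 4πI² = 693·20/1001·80/3003 = 4800/13013
take √, sign -1: I = -0.17132746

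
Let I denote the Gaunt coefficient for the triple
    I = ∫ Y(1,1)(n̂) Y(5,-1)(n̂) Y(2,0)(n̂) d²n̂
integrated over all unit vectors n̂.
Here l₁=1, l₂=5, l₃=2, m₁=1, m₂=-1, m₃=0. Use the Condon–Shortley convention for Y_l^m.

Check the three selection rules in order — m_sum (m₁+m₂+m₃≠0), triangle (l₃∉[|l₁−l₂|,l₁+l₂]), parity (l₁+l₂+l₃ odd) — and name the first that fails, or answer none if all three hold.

m₁+m₂+m₃ = 1 − 1 + 0 = 0  ✓
triangle: |1−5|=4 ≤ l₃=2 ≤ 1+5=6  ✗
parity: l₁+l₂+l₃ = 8 is even

triangle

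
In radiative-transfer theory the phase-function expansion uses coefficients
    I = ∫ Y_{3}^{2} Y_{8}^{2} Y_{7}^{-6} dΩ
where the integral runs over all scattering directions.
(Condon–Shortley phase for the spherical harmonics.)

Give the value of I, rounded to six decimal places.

m-sum = 2 + 2 − 6 = -2 ≠ 0 ⇒ I = 0

0.000000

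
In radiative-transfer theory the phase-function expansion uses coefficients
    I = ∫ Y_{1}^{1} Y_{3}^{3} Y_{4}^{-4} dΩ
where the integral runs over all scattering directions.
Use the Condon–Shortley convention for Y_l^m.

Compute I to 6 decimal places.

0.325735

Checks pass: Σm=0; 8 even; l₃=4∈[2,4].
(2·1+1)(2·3+1)(2·4+1) = 189
Δ: 0! 2! 6! / 9! → 1/252
sum: t=0:+1/36 = 1/36
3j²(1 3 4; 0 0 0) = Δ·Π!·Σ² = 4/63  (sign +1)
sum: t=0:+1/1440 = 1/1440
3j²(1 3 4; 1 3 -4) = Δ·Π!·Σ² = 1/9  (sign +1)
combine: 4πI² = 189·4/63·1/9 = 4/3
take √, sign +1: I = 0.32573501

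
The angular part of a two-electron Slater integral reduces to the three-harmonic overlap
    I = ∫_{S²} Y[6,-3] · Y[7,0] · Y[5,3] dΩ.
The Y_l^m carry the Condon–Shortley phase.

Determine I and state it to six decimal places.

0.061731

m-sum 0 ✓  L=18 even ✓  1≤5≤13 ✓
Π(2lᵢ+1) = 13×15×11 = 2145
triangle coeff Δ(6,7,5) = 1/174594420
Σ_t [2,6]: t=2:+1/4147200 t=3:−1/207360 t=4:+1/82944 t=5:−1/207360 t=6:+1/4147200 = 1/345600
(3j)²=420/46189 [(6 7 5; 0 0 0)], sign=-1
Σ_t [5,7]: t=5:−1/829440 t=6:+1/1036800 t=7:−1/14515200 = -1/3225600
(3j)²=567/230945 [(6 7 5; -3 0 3)], sign=-1
⇒ 4πI² = 714420/14919047
I = (+1)√(714420/14919047/(4π)) = 0.06173072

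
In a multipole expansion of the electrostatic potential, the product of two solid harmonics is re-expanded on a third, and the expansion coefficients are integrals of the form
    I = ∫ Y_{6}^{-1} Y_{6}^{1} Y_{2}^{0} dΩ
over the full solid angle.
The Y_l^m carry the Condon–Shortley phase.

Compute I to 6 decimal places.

m-sum 0 ✓  L=14 even ✓  0≤2≤12 ✓
Π(2lᵢ+1) = 13×13×5 = 845
triangle coeff Δ(6,6,2) = 1/90090
Σ_t [4,6]: t=4:+1/69120 t=5:−1/14400 t=6:+1/69120 = -7/172800
(3j)²=14/715 [(6 6 2; 0 0 0)], sign=-1
Σ_t [5,7]: t=5:−1/57600 t=6:+1/17280 t=7:−1/120960 = 13/403200
(3j)²=13/770 [(6 6 2; -1 1 0)], sign=+1
⇒ 4πI² = 169/605
I = (-1)√(169/605/(4π)) = -0.14909419

-0.149094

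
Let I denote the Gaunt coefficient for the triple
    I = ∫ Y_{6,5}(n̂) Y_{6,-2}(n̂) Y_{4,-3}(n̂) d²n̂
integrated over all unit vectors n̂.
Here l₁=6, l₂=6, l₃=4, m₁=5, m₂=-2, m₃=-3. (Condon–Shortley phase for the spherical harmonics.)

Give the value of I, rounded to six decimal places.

0.160494

Rules hold: Σm=0, L=16 even, 0≤4≤12.
N = 13·13·9 = 1521
Δ = 8!·4!·4!/17! = 1/15315300
Racah Σ t=2..6: t=2:+1/829440 t=3:−1/25920 t=4:+1/9216 t=5:−1/25920 t=6:+1/829440 = 7/207360
⇒ 3j(6 6 4; 0 0 0)² = 28/2431, sgn +1
Racah Σ t=0..1: t=0:+1/5806080 t=1:−1/725760 = -1/829440
⇒ 3j(6 6 4; 5 -2 -3)² = 49/2652, sgn +1
4πI² = N·(3j₀)²·(3jₘ)² = 1029/3179
I = +1·√(0.323687/4π) = 0.16049352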